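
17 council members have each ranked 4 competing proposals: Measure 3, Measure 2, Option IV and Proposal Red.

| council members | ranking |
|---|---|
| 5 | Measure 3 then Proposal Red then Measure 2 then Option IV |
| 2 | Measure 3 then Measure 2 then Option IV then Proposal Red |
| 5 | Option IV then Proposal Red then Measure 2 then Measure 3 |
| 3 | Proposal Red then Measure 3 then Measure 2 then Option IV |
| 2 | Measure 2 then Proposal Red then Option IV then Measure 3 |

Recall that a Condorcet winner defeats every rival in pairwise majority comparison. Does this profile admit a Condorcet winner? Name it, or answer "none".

Check each pair by majority over 17 ballots:
Measure 3 vs Measure 2: Measure 3 wins 10–7.
Measure 3 vs Option IV: 10 to 7, Measure 3.
Measure 3 vs Proposal Red: 5+2 = 7 for Measure 3, 10 for Proposal Red — Proposal Red by 10–7.
Measure 2–Option IV: Measure 2 12–5.
Measure 2 vs Proposal Red: Measure 2 preferred on 2+2 = 4 ballots; Proposal Red wins 13–4.
Option IV–Proposal Red: Proposal Red 10–7.
Proposal Red wins every pairwise contest, so Proposal Red is the Condorcet winner.

Proposal Red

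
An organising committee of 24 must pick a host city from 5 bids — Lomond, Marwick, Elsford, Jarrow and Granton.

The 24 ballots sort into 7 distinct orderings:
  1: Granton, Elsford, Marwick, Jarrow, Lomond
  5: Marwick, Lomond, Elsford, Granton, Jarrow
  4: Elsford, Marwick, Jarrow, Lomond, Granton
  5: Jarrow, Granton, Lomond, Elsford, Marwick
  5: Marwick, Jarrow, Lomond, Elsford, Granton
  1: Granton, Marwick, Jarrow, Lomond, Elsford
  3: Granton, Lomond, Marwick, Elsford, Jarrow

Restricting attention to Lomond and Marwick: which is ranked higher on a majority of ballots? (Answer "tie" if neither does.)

Ballots ranking Lomond above Marwick: 5 + 3 = 8.
Ballots ranking Marwick above Lomond: 24 − 8 = 16.
Marwick wins the head-to-head 16–8.

Marwick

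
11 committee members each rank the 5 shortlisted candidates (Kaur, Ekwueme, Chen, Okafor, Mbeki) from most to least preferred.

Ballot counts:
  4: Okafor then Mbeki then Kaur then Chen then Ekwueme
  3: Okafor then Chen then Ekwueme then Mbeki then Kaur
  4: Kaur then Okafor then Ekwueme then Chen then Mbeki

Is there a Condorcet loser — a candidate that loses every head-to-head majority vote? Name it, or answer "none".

none

Head-to-head results (11 committee members):
Kaur vs Ekwueme: 4+4 = 8 for Kaur, 3 for Ekwueme — Kaur by 8–3.
Kaur vs Chen: Kaur, 8–3.
Kaur–Okafor: Okafor 7–4.
Kaur vs Mbeki: Kaur is ranked higher on 4 ballots, Mbeki on 7. Mbeki wins 7–4.
Ekwueme vs Chen: Chen wins 7–4.
Ekwueme vs Okafor: Okafor, 11–0.
Ekwueme vs Mbeki: 3+4 = 7 for Ekwueme, 4 for Mbeki — Ekwueme by 7–4.
Chen vs Okafor: 0 to 11, Okafor.
Chen vs Mbeki: Chen is ranked higher on 3+4 = 7 ballots, Mbeki on 4. Chen wins 7–4.
Okafor vs Mbeki: Okafor preferred on 4+3+4 = 11 ballots; Okafor wins 11–0.
Each candidate has at least one pairwise win (Kaur beats Ekwueme; Ekwueme beats Mbeki; Chen beats Ekwueme; Okafor beats Kaur; Mbeki beats Kaur) — no Condorcet loser.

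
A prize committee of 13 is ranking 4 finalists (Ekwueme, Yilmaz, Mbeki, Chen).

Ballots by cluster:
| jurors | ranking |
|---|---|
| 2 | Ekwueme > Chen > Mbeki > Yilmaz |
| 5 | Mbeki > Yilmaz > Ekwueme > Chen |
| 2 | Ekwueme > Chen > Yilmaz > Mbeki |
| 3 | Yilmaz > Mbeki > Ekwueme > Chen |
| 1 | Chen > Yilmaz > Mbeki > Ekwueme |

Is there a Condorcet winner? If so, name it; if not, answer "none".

Head-to-head results (13 jurors):
Ekwueme–Yilmaz: Yilmaz 9–4.
Ekwueme–Mbeki: Mbeki 9–4.
Ekwueme vs Chen: Ekwueme, 12–1.
Yilmaz–Mbeki: Mbeki 7–6.
Yilmaz–Chen: Yilmaz 8–5.
Mbeki vs Chen: Mbeki, 8–5.
Mbeki wins every pairwise contest, so Mbeki is the Condorcet winner.

Mbeki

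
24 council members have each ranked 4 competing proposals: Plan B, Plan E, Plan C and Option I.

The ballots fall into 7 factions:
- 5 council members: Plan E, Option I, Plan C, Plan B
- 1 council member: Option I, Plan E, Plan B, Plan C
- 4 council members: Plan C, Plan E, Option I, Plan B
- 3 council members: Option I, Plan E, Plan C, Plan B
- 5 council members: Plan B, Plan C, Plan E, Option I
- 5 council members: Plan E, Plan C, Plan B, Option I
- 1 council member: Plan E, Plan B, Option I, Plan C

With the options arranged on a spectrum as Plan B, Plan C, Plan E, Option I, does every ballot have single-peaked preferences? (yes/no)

Axis positions: Plan B=1, Plan C=2, Plan E=3, Option I=4.
Faction 1 (peak Plan E at position 3): ranking walks positions 3-4-2-1, expanding outward from the peak — single-peaked.
Faction 2: ranking walks positions 4-3-1-2; Plan B is ranked above Plan C even though Plan C lies between Plan B and the peak Option I on the axis — preferences dip and rise again. Not single-peaked.
Faction 3 (peak Plan C at position 2): ranking walks positions 2-3-4-1, expanding outward from the peak — single-peaked.
Faction 4 (peak Option I at position 4): ranking walks positions 4-3-2-1, expanding outward from the peak — single-peaked.
Faction 5 (peak Plan B at position 1): ranking walks positions 1-2-3-4, expanding outward from the peak — single-peaked.
Faction 6 (peak Plan E at position 3): ranking walks positions 3-2-1-4, expanding outward from the peak — single-peaked.
Faction 7: ranking walks positions 3-1-4-2; Plan B is ranked above Plan C even though Plan C lies between Plan B and the peak Plan E on the axis — preferences dip and rise again. Not single-peaked.
Faction 2 violates single-peakedness, so the profile is not single-peaked on this axis.

no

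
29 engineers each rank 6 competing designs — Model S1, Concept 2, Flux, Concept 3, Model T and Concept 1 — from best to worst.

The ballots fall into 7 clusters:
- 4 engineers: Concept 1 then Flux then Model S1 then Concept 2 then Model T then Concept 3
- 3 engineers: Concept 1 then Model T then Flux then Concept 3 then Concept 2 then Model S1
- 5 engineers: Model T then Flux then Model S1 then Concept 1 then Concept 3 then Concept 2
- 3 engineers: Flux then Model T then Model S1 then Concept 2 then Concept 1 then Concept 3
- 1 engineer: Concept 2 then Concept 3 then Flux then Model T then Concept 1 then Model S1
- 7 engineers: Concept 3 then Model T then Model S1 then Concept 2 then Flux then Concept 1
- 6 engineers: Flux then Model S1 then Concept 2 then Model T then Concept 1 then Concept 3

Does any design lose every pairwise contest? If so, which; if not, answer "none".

Head-to-head results (29 engineers):
Model S1 vs Concept 2: Model S1 wins 25–4.
Model S1 vs Flux: 7 for Model S1, 22 for Flux — Flux by 22–7.
Model S1 vs Concept 3: Model S1 is ranked higher on 4+5+3+6 = 18 ballots, Concept 3 on 11. Model S1 wins 18–11.
Model S1 vs Model T: Model S1 is ranked higher on 4+6 = 10 ballots, Model T on 19. Model T wins 19–10.
Model S1–Concept 1: Model S1 21–8.
Concept 2 vs Flux: 1+7 = 8 for Concept 2, 21 for Flux — Flux by 21–8.
Concept 2 vs Concept 3: Concept 2 is ranked higher on 4+3+1+6 = 14 ballots, Concept 3 on 15. Concept 3 wins 15–14.
Concept 2 vs Model T: 4+1+6 = 11 for Concept 2, 18 for Model T — Model T by 18–11.
Concept 2 vs Concept 1: Concept 2, 17–12.
Flux vs Concept 3: 4+3+5+3+6 = 21 for Flux, 8 for Concept 3 — Flux by 21–8.
Flux–Model T: Model T 15–14.
Flux–Concept 1: Flux 22–7.
Concept 3–Model T: Model T 21–8.
Concept 3–Concept 1: Concept 1 21–8.
Model T vs Concept 1: Model T wins 22–7.
Every design wins at least one matchup (Model S1 beats Concept 2; Concept 2 beats Concept 1; Flux beats Model S1; Concept 3 beats Concept 2; Model T beats Model S1; Concept 1 beats Concept 3), so there is no Condorcet loser.

none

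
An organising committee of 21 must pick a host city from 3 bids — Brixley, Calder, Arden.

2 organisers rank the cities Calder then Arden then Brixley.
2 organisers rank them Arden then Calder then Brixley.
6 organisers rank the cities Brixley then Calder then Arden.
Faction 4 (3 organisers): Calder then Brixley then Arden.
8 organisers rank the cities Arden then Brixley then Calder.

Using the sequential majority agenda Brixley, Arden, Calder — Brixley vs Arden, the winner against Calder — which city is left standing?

Calder

Round 1: Brixley vs Arden — 9–12, Arden advances.
Round 2: Arden vs Calder — 10–11, Calder advances.
The agenda winner is Calder.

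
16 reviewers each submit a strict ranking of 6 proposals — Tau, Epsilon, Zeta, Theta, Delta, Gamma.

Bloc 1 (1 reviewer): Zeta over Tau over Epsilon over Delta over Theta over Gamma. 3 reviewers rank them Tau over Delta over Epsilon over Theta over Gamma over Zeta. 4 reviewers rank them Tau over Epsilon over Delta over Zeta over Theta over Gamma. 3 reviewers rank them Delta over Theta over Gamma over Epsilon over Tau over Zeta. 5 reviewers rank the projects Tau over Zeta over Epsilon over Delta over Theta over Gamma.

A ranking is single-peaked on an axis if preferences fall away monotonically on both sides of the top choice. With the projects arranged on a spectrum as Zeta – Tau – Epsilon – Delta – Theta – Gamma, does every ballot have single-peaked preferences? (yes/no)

Axis positions: Zeta=1, Tau=2, Epsilon=3, Delta=4, Theta=5, Gamma=6.
Bloc 1 (peak Zeta at position 1): ranking walks positions 1-2-3-4-5-6, expanding outward from the peak — single-peaked.
Bloc 2: ranking walks positions 2-4-3-5-6-1; Delta is ranked above Epsilon even though Epsilon lies between Delta and the peak Tau on the axis — preferences dip and rise again. Not single-peaked.
Bloc 3 (peak Tau at position 2): ranking walks positions 2-3-4-1-5-6, expanding outward from the peak — single-peaked.
Bloc 4 (peak Delta at position 4): ranking walks positions 4-5-6-3-2-1, expanding outward from the peak — single-peaked.
Bloc 5 (peak Tau at position 2): ranking walks positions 2-1-3-4-5-6, expanding outward from the peak — single-peaked.
Bloc 2 violates single-peakedness, so the profile is not single-peaked on this axis.

no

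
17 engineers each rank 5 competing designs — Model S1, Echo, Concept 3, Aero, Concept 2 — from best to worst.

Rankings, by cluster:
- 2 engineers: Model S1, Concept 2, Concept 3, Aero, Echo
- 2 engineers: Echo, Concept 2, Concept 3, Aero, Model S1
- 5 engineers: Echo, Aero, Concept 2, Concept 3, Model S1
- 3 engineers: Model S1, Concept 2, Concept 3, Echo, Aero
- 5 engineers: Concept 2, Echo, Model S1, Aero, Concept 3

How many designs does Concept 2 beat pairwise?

4

Concept 2 against each rival (17 engineers):
Concept 2 vs Model S1: Concept 2, 12–5.
Concept 2 vs Echo: 2+3+5 = 10 for Concept 2, 7 for Echo — Concept 2 by 10–7.
Concept 2 vs Concept 3: Concept 2 is ranked higher on 2+2+5+3+5 = 17 ballots, Concept 3 on 0. Concept 2 wins 17–0.
Concept 2 vs Aero: 12 to 5, Concept 2.
Concept 2 beats Model S1, Echo, Concept 3, Aero — 4 pairwise wins.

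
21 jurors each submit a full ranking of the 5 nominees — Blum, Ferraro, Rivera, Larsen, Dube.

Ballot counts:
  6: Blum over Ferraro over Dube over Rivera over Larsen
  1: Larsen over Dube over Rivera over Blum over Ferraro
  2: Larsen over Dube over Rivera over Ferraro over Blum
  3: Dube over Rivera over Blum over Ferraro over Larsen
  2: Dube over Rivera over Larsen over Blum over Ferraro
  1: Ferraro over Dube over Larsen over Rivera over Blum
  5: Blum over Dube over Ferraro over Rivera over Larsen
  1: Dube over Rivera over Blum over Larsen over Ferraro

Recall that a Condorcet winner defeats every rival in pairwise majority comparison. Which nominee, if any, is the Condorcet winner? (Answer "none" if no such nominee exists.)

Pairwise majorities:
Blum–Ferraro: Blum 18–3.
Blum vs Rivera: Blum wins 11–10.
Blum–Larsen: Blum 15–6.
Blum vs Dube: Blum, 11–10.
Ferraro vs Rivera: 6+1+5 = 12 for Ferraro, 9 for Rivera — Ferraro by 12–9.
Ferraro vs Larsen: 15 to 6, Ferraro.
Ferraro vs Dube: 7 to 14, Dube.
Rivera vs Larsen: Rivera wins 17–4.
Rivera vs Dube: Dube, 21–0.
Larsen vs Dube: 3 to 18, Dube.
Only Blum has no losses; Blum is the Condorcet winner.

Blum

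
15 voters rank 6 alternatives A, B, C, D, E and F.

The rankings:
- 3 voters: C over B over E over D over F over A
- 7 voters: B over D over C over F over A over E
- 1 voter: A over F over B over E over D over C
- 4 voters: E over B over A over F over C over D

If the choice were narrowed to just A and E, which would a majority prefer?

Ballots ranking A above E: 7 + 1 = 8.
Ballots ranking E above A: 15 − 8 = 7.
A wins the head-to-head 8–7.

A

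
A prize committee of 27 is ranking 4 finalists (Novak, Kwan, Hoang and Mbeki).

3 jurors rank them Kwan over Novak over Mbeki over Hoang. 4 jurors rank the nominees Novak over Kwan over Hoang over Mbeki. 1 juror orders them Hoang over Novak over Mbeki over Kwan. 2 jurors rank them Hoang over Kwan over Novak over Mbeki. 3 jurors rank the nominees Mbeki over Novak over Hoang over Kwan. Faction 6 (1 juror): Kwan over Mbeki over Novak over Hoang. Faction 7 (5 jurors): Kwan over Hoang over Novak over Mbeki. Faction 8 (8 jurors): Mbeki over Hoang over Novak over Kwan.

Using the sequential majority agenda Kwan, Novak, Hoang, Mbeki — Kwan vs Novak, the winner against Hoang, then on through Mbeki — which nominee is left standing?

Mbeki

Round 1: Kwan vs Novak — 11–16, Novak advances.
Round 2: Novak vs Hoang — 11–16, Hoang advances.
Round 3: Hoang vs Mbeki — 12–15, Mbeki advances.
Mbeki survives the agenda.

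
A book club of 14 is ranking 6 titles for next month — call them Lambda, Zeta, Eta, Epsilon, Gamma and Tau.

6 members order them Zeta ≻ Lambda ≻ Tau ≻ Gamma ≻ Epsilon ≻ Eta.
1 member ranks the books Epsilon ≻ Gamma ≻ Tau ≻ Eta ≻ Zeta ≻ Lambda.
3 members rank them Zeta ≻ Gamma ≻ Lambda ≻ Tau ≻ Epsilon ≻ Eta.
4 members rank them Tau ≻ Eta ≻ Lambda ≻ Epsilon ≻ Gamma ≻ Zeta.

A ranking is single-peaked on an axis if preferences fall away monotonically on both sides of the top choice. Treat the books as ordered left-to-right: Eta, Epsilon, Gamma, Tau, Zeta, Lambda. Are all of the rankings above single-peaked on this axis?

Axis positions: Eta=1, Epsilon=2, Gamma=3, Tau=4, Zeta=5, Lambda=6.
Ballot type 1 (peak Zeta at position 5): ranking walks positions 5-6-4-3-2-1, expanding outward from the peak — single-peaked.
Ballot type 2 (peak Epsilon at position 2): ranking walks positions 2-3-4-1-5-6, expanding outward from the peak — single-peaked.
Ballot type 3: ranking walks positions 5-3-6-4-2-1; Gamma is ranked above Tau even though Tau lies between Gamma and the peak Zeta on the axis — preferences dip and rise again. Not single-peaked.
Ballot type 4: ranking walks positions 4-1-6-2-3-5; Eta is ranked above Gamma even though Gamma lies between Eta and the peak Tau on the axis — preferences dip and rise again. Not single-peaked.
Ballot type 3 violates single-peakedness, so the profile is not single-peaked on this axis.

no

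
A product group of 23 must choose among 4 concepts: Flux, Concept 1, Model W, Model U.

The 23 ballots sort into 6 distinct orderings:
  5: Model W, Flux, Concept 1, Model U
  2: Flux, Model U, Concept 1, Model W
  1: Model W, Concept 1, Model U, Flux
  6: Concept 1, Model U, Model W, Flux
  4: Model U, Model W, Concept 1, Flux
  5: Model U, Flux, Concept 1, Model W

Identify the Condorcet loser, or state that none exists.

Head-to-head results (23 engineers):
Flux–Concept 1: Flux 12–11.
Flux vs Model W: Model W wins 16–7.
Flux vs Model U: 5+2 = 7 for Flux, 16 for Model U — Model U by 16–7.
Concept 1 vs Model W: Concept 1 wins 13–10.
Concept 1 vs Model U: 12 to 11, Concept 1.
Model W vs Model U: Model W preferred on 5+1 = 6 ballots; Model U wins 17–6.
Each design has at least one pairwise win (Flux beats Concept 1; Concept 1 beats Model W; Model W beats Flux; Model U beats Flux) — no Condorcet loser.

none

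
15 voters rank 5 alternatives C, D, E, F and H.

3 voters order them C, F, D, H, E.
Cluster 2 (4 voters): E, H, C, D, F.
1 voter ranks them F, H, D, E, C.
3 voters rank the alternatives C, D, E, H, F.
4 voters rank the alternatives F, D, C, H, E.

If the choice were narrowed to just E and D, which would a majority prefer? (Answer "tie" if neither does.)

D

Ballots ranking E above D: 4.
Ballots ranking D above E: 15 − 4 = 11.
D wins the head-to-head 11–4.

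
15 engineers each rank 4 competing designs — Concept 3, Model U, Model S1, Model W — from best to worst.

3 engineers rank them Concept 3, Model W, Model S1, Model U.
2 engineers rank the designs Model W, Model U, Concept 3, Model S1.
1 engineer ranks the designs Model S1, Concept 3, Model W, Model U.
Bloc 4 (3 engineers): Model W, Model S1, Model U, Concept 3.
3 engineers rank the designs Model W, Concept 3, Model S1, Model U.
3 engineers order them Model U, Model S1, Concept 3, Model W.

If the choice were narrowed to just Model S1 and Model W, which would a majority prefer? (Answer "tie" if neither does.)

Model W

Ballots ranking Model S1 above Model W: 1 + 3 = 4.
Ballots ranking Model W above Model S1: 15 − 4 = 11.
Model W wins the head-to-head 11–4.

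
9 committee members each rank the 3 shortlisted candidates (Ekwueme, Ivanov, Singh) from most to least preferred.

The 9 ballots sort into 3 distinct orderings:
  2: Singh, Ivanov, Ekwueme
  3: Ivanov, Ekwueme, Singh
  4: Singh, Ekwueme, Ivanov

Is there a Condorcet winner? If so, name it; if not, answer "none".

Singh

Check each pair by majority over 9 ballots:
Ekwueme vs Ivanov: 4 to 5, Ivanov.
Ekwueme vs Singh: 3 to 6, Singh.
Ivanov vs Singh: Ivanov preferred on 3 ballots; Singh wins 6–3.
Only Singh has no losses; Singh is the Condorcet winner.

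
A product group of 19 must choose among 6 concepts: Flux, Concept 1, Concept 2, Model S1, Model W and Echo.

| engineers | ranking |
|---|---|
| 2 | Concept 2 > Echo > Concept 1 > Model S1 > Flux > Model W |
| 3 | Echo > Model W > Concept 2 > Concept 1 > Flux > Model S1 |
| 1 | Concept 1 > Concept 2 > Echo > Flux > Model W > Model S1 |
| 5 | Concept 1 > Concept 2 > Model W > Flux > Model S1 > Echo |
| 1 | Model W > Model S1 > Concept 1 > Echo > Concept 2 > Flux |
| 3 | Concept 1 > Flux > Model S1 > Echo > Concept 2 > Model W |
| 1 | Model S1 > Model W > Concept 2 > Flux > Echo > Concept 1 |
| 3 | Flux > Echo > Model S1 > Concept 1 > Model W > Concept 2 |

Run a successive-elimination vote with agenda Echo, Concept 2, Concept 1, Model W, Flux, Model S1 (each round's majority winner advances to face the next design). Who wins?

Round 1: Echo vs Concept 2 — 10–9, Echo advances.
Round 2: Echo vs Concept 1 — 9–10, Concept 1 advances.
Round 3: Concept 1 vs Model W — 14–5, Concept 1 advances.
Round 4: Concept 1 vs Flux — 15–4, Concept 1 advances.
Round 5: Concept 1 vs Model S1 — 14–5, Concept 1 advances.
The agenda winner is Concept 1.

Concept 1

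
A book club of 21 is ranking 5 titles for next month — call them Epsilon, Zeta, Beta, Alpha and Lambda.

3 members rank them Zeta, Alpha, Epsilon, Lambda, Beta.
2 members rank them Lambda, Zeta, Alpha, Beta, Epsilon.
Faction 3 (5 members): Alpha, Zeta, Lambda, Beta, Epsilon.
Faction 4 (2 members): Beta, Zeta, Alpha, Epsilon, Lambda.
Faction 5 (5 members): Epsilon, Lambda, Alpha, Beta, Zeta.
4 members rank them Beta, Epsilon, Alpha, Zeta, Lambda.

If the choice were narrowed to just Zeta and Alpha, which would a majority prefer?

Alpha

Ballots ranking Zeta above Alpha: 3 + 2 + 2 = 7.
Ballots ranking Alpha above Zeta: 21 − 7 = 14.
Alpha wins the head-to-head 14–7.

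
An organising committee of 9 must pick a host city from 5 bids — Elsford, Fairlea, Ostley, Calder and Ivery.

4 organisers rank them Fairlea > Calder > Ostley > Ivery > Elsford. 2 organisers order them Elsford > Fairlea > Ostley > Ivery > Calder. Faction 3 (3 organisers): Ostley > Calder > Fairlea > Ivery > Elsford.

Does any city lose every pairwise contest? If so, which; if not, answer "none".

Pairwise majorities:
Elsford–Fairlea: Fairlea 7–2.
Elsford–Ostley: Ostley 7–2.
Elsford vs Calder: Calder wins 7–2.
Elsford vs Ivery: Ivery, 7–2.
Fairlea–Ostley: Fairlea 6–3.
Fairlea vs Calder: 6 to 3, Fairlea.
Fairlea–Ivery: Fairlea 9–0.
Ostley vs Calder: 5 to 4, Ostley.
Ostley vs Ivery: Ostley wins 9–0.
Calder vs Ivery: Calder is ranked higher on 4+3 = 7 ballots, Ivery on 2. Calder wins 7–2.
Only Elsford has no wins; Elsford is the Condorcet loser.

Elsford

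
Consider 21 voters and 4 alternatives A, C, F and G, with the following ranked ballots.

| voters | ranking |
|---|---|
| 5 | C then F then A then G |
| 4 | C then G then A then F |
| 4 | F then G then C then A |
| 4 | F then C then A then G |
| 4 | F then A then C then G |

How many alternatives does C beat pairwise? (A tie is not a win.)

2

C against each rival (21 voters):
C vs A: 17 to 4, C.
C vs F: 5+4 = 9 for C, 12 for F — F by 12–9.
C vs G: C, 17–4.
C beats A, G; loses to F — 2 pairwise wins.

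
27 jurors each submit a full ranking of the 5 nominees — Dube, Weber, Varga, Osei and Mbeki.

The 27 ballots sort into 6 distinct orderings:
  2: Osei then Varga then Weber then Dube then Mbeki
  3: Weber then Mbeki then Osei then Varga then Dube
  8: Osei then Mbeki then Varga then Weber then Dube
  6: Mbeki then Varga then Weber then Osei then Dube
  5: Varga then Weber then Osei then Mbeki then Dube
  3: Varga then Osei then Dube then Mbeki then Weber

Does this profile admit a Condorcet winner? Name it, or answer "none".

Check each pair by majority over 27 ballots:
Dube vs Weber: Weber wins 24–3.
Dube–Varga: Varga 27–0.
Dube–Osei: Osei 27–0.
Dube vs Mbeki: Mbeki, 22–5.
Weber–Varga: Varga 24–3.
Weber–Osei: Weber 14–13.
Weber–Mbeki: Mbeki 17–10.
Varga–Osei: Varga 14–13.
Varga vs Mbeki: Mbeki wins 17–10.
Osei vs Mbeki: Osei, 18–9.
Each nominee drops at least one matchup (Dube loses to Weber; Weber loses to Varga; Varga loses to Mbeki; Osei loses to Weber; Mbeki loses to Osei); the cycle Weber → Osei → Mbeki → Weber rules out a Condorcet winner.

none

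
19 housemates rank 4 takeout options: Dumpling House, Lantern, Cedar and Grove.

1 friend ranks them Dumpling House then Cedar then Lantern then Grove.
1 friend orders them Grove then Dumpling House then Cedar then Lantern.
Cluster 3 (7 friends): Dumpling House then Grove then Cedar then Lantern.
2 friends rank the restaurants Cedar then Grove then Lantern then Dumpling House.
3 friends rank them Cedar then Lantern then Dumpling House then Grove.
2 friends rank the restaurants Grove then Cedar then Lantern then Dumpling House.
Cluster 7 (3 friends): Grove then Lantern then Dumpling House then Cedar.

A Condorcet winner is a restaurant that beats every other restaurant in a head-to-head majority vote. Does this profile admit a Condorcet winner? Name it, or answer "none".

none

Check each pair by majority over 19 ballots:
Dumpling House–Lantern: Lantern 10–9.
Dumpling House vs Cedar: Dumpling House wins 12–7.
Dumpling House vs Grove: 11 to 8, Dumpling House.
Lantern vs Cedar: 3 to 16, Cedar.
Lantern vs Grove: Grove, 15–4.
Cedar vs Grove: 6 to 13, Grove.
Each restaurant drops at least one matchup (Dumpling House loses to Lantern; Lantern loses to Cedar; Cedar loses to Dumpling House; Grove loses to Dumpling House); the cycle Dumpling House → Cedar → Lantern → Dumpling House rules out a Condorcet winner.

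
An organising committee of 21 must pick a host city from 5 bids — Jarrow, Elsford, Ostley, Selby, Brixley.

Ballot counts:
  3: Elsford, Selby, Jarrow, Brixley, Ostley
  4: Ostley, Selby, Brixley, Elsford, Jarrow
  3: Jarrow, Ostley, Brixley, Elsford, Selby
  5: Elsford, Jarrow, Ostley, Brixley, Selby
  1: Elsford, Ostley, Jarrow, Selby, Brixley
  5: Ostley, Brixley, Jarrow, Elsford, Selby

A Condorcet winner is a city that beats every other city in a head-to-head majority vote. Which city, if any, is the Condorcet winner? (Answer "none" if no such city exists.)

Check each pair by majority over 21 ballots:
Jarrow vs Elsford: 8 to 13, Elsford.
Jarrow vs Ostley: 11 to 10, Jarrow.
Jarrow vs Selby: Jarrow wins 14–7.
Jarrow vs Brixley: Jarrow is ranked higher on 3+3+5+1 = 12 ballots, Brixley on 9. Jarrow wins 12–9.
Elsford vs Ostley: Ostley, 12–9.
Elsford vs Selby: Elsford wins 17–4.
Elsford vs Brixley: Brixley, 12–9.
Ostley–Selby: Ostley 18–3.
Ostley–Brixley: Ostley 18–3.
Selby vs Brixley: Brixley, 13–8.
Each city drops at least one matchup (Jarrow loses to Elsford; Elsford loses to Ostley; Ostley loses to Jarrow; Selby loses to Jarrow; Brixley loses to Jarrow); the cycle Jarrow > Ostley > Elsford > Jarrow rules out a Condorcet winner.

none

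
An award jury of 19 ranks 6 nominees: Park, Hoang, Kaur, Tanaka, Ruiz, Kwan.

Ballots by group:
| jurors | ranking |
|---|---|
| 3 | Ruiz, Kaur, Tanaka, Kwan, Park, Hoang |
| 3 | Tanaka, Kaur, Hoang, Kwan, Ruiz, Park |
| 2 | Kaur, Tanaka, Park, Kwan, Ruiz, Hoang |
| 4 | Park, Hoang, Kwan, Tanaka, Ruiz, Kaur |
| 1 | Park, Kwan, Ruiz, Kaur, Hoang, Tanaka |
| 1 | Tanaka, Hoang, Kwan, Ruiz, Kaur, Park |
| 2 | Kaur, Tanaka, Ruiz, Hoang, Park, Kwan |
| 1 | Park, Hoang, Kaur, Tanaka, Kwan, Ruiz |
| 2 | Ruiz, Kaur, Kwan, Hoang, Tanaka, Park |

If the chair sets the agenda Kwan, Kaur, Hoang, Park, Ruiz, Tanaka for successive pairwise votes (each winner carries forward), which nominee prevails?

Round 1: Kwan vs Kaur — 6–13, Kaur advances.
Round 2: Kaur vs Hoang — 13–6, Kaur advances.
Round 3: Kaur vs Park — 13–6, Kaur advances.
Round 4: Kaur vs Ruiz — 8–11, Ruiz advances.
Round 5: Ruiz vs Tanaka — 6–13, Tanaka advances.
The agenda winner is Tanaka.

Tanaka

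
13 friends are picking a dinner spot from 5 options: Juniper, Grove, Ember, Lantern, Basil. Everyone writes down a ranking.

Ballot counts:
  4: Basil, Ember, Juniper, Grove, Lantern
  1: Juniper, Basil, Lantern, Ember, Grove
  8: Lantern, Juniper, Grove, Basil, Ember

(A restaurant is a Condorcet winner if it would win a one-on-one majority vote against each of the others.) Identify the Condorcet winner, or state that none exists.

Lantern

Head-to-head results (13 friends):
Juniper vs Grove: Juniper wins 13–0.
Juniper vs Ember: Juniper, 9–4.
Juniper vs Lantern: Lantern, 8–5.
Juniper vs Basil: Juniper wins 9–4.
Grove–Ember: Grove 8–5.
Grove vs Lantern: Lantern, 9–4.
Grove vs Basil: Grove, 8–5.
Ember vs Lantern: Lantern wins 9–4.
Ember–Basil: Basil 13–0.
Lantern–Basil: Lantern 8–5.
Lantern defeats every rival head-to-head and is the Condorcet winner.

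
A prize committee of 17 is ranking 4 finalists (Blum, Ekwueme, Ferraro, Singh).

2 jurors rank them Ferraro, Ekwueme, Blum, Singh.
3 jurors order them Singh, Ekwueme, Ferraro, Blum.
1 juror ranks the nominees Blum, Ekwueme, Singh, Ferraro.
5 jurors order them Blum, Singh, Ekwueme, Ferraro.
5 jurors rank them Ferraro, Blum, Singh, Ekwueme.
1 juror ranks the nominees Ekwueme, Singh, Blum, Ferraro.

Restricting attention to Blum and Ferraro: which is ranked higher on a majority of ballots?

Ballots ranking Blum above Ferraro: 1 + 5 + 1 = 7.
Ballots ranking Ferraro above Blum: 17 − 7 = 10.
Ferraro wins the head-to-head 10–7.

Ferraro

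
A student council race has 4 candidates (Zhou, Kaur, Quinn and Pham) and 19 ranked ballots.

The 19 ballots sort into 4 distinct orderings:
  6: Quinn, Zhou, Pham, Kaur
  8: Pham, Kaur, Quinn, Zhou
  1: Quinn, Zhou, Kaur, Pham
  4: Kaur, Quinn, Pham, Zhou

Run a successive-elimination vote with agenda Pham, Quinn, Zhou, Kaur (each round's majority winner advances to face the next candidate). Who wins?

Round 1: Pham vs Quinn — 8–11, Quinn advances.
Round 2: Quinn vs Zhou — 19–0, Quinn advances.
Round 3: Quinn vs Kaur — 7–12, Kaur advances.
The agenda winner is Kaur.

Kaur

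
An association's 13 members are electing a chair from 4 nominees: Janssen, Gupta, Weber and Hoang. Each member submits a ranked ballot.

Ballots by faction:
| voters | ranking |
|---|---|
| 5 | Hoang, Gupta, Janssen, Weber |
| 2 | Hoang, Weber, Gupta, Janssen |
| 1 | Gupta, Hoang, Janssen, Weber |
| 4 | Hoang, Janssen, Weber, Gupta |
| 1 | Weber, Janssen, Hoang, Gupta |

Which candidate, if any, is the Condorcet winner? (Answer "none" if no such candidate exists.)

Hoang

Pairwise majorities:
Janssen vs Gupta: Janssen is ranked higher on 4+1 = 5 ballots, Gupta on 8. Gupta wins 8–5.
Janssen vs Weber: Janssen preferred on 5+1+4 = 10 ballots; Janssen wins 10–3.
Janssen vs Hoang: 1 to 12, Hoang.
Gupta vs Weber: Gupta is ranked higher on 5+1 = 6 ballots, Weber on 7. Weber wins 7–6.
Gupta vs Hoang: 1 for Gupta, 12 for Hoang — Hoang by 12–1.
Weber vs Hoang: Weber is ranked higher on 1 ballot, Hoang on 12. Hoang wins 12–1.
Hoang beats each of Janssen, Gupta, Weber — Hoang is the Condorcet winner.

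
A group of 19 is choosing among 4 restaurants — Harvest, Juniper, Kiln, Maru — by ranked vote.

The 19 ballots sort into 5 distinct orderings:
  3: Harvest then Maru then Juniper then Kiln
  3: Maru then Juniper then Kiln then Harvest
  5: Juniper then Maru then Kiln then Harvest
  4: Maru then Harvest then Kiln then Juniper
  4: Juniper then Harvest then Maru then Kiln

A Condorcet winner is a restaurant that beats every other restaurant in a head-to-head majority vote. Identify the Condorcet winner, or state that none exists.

Maru

Head-to-head results (19 friends):
Harvest vs Juniper: 3+4 = 7 for Harvest, 12 for Juniper — Juniper by 12–7.
Harvest vs Kiln: Harvest, 11–8.
Harvest vs Maru: 3+4 = 7 for Harvest, 12 for Maru — Maru by 12–7.
Juniper vs Kiln: 3+3+5+4 = 15 for Juniper, 4 for Kiln — Juniper by 15–4.
Juniper vs Maru: 5+4 = 9 for Juniper, 10 for Maru — Maru by 10–9.
Kiln vs Maru: Kiln preferred on 0 ballots; Maru wins 19–0.
Maru defeats every rival head-to-head and is the Condorcet winner.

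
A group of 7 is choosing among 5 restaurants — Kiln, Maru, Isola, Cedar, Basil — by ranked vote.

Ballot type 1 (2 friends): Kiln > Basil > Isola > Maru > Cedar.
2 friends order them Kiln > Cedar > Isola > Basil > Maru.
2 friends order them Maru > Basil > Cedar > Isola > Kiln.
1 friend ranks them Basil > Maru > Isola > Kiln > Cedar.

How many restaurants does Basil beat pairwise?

Basil against each rival (7 friends):
Basil vs Kiln: Basil preferred on 2+1 = 3 ballots; Kiln wins 4–3.
Basil vs Maru: Basil, 5–2.
Basil vs Isola: Basil preferred on 2+2+1 = 5 ballots; Basil wins 5–2.
Basil vs Cedar: Basil is ranked higher on 2+2+1 = 5 ballots, Cedar on 2. Basil wins 5–2.
Basil beats Maru, Isola, Cedar; loses to Kiln — 3 pairwise wins.

3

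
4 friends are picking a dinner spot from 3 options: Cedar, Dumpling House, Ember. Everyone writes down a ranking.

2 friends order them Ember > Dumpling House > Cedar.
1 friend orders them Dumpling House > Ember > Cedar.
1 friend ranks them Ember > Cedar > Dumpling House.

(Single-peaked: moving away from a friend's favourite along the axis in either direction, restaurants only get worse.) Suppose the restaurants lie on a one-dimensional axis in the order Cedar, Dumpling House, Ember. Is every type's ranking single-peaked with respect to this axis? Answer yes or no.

no

Axis positions: Cedar=1, Dumpling House=2, Ember=3.
Type 1 (peak Ember at position 3): ranking walks positions 3-2-1, expanding outward from the peak — single-peaked.
Type 2 (peak Dumpling House at position 2): ranking walks positions 2-3-1, expanding outward from the peak — single-peaked.
Type 3: ranking walks positions 3-1-2; Cedar is ranked above Dumpling House even though Dumpling House lies between Cedar and the peak Ember on the axis — preferences dip and rise again. Not single-peaked.
Type 3 violates single-peakedness, so the profile is not single-peaked on this axis.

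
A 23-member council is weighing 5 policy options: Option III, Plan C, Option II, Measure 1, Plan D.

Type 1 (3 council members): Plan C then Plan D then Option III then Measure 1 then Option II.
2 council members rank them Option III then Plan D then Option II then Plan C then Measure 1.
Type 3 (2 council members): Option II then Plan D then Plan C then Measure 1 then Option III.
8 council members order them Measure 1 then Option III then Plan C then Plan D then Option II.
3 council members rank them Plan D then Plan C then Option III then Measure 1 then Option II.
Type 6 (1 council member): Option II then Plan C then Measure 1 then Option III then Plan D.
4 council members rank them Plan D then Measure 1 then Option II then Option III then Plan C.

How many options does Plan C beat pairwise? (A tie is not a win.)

Plan C against each rival (23 council members):
Plan C vs Option III: 9 to 14, Option III.
Plan C vs Option II: 14 to 9, Plan C.
Plan C–Measure 1: Measure 1 12–11.
Plan C–Plan D: Plan C 12–11.
Plan C beats Option II, Plan D; loses to Option III, Measure 1 — 2 pairwise wins.

2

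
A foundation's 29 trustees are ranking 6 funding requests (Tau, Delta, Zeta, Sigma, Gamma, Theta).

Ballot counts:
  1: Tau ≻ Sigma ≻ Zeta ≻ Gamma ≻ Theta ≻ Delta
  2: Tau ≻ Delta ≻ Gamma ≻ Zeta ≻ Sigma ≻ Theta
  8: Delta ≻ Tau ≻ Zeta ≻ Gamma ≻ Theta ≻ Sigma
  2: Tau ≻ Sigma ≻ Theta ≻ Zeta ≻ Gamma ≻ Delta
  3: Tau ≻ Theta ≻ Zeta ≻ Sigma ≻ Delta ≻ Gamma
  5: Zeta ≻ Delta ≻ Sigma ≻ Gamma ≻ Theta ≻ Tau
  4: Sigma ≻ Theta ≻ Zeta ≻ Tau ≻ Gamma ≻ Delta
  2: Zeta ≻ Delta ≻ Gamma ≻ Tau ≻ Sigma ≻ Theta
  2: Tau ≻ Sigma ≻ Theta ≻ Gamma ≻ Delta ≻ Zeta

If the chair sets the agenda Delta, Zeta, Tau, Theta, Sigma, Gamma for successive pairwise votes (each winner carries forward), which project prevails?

Tau

Round 1: Delta vs Zeta — 12–17, Zeta advances.
Round 2: Zeta vs Tau — 11–18, Tau advances.
Round 3: Tau vs Theta — 20–9, Tau advances.
Round 4: Tau vs Sigma — 20–9, Tau advances.
Round 5: Tau vs Gamma — 22–7, Tau advances.
Tau survives the agenda.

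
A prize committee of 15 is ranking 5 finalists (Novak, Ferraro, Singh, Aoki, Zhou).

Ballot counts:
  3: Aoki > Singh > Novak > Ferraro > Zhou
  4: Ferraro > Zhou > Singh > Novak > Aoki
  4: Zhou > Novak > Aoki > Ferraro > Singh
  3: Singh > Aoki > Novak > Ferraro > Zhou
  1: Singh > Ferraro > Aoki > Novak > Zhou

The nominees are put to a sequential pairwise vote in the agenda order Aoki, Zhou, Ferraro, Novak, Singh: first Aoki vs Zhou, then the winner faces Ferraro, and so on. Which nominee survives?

Round 1: Aoki vs Zhou — 7–8, Zhou advances.
Round 2: Zhou vs Ferraro — 4–11, Ferraro advances.
Round 3: Ferraro vs Novak — 5–10, Novak advances.
Round 4: Novak vs Singh — 4–11, Singh advances.
Singh survives the agenda.

Singh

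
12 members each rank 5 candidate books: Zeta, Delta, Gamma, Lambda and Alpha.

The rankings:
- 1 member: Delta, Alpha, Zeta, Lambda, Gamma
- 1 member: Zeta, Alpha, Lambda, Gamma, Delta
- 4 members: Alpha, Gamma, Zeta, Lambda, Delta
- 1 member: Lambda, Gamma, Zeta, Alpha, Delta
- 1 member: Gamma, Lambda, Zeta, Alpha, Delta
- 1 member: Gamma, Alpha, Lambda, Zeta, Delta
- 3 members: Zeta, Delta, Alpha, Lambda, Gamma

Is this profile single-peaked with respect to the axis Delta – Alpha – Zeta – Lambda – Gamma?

Axis positions: Delta=1, Alpha=2, Zeta=3, Lambda=4, Gamma=5.
Group 1 (peak Delta at position 1): ranking walks positions 1-2-3-4-5, expanding outward from the peak — single-peaked.
Group 2 (peak Zeta at position 3): ranking walks positions 3-2-4-5-1, expanding outward from the peak — single-peaked.
Group 3: ranking walks positions 2-5-3-4-1; Gamma is ranked above Zeta even though Zeta lies between Gamma and the peak Alpha on the axis — preferences dip and rise again. Not single-peaked.
Group 4 (peak Lambda at position 4): ranking walks positions 4-5-3-2-1, expanding outward from the peak — single-peaked.
Group 5 (peak Gamma at position 5): ranking walks positions 5-4-3-2-1, expanding outward from the peak — single-peaked.
Group 6: ranking walks positions 5-2-4-3-1; Alpha is ranked above Lambda even though Lambda lies between Alpha and the peak Gamma on the axis — preferences dip and rise again. Not single-peaked.
Group 7: ranking walks positions 3-1-2-4-5; Delta is ranked above Alpha even though Alpha lies between Delta and the peak Zeta on the axis — preferences dip and rise again. Not single-peaked.
Group 3 violates single-peakedness, so the profile is not single-peaked on this axis.

no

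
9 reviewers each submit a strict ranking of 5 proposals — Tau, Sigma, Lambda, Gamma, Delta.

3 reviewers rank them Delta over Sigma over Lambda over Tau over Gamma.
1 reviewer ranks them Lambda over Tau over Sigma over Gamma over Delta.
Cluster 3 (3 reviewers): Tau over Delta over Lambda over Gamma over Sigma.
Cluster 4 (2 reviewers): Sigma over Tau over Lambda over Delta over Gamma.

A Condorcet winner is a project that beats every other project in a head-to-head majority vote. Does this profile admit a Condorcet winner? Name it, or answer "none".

none

Head-to-head results (9 reviewers):
Tau vs Sigma: Sigma wins 5–4.
Tau vs Lambda: Tau wins 5–4.
Tau vs Gamma: Tau wins 9–0.
Tau vs Delta: Tau, 6–3.
Sigma vs Lambda: Sigma, 5–4.
Sigma vs Gamma: Sigma, 6–3.
Sigma–Delta: Delta 6–3.
Lambda–Gamma: Lambda 9–0.
Lambda vs Delta: Delta, 6–3.
Gamma vs Delta: Delta, 8–1.
No project is unbeaten: Tau loses to Sigma; Sigma loses to Delta; Lambda loses to Tau; Gamma loses to Tau; Delta loses to Tau. In particular Tau > Delta > Sigma > Tau is a majority cycle — no Condorcet winner exists.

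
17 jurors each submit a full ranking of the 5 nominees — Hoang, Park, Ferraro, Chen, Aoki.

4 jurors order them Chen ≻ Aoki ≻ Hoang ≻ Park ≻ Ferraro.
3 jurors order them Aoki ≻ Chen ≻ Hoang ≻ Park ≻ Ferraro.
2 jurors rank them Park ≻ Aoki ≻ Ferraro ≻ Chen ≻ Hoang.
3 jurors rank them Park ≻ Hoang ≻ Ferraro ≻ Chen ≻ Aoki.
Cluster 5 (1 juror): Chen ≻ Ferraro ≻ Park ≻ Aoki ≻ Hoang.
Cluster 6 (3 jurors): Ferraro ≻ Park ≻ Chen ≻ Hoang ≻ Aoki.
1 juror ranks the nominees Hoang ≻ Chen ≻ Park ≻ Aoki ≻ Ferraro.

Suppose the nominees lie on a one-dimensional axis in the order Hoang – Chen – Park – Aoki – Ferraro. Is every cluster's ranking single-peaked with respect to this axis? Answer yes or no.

no

Axis positions: Hoang=1, Chen=2, Park=3, Aoki=4, Ferraro=5.
Cluster 1: ranking walks positions 2-4-1-3-5; Aoki is ranked above Park even though Park lies between Aoki and the peak Chen on the axis — preferences dip and rise again. Not single-peaked.
Cluster 2: ranking walks positions 4-2-1-3-5; Chen is ranked above Park even though Park lies between Chen and the peak Aoki on the axis — preferences dip and rise again. Not single-peaked.
Cluster 3 (peak Park at position 3): ranking walks positions 3-4-5-2-1, expanding outward from the peak — single-peaked.
Cluster 4: ranking walks positions 3-1-5-2-4; Hoang is ranked above Chen even though Chen lies between Hoang and the peak Park on the axis — preferences dip and rise again. Not single-peaked.
Cluster 5: ranking walks positions 2-5-3-4-1; Ferraro is ranked above Park even though Park lies between Ferraro and the peak Chen on the axis — preferences dip and rise again. Not single-peaked.
Cluster 6: ranking walks positions 5-3-2-1-4; Park is ranked above Aoki even though Aoki lies between Park and the peak Ferraro on the axis — preferences dip and rise again. Not single-peaked.
Cluster 7 (peak Hoang at position 1): ranking walks positions 1-2-3-4-5, expanding outward from the peak — single-peaked.
Cluster 1 violates single-peakedness, so the profile is not single-peaked on this axis.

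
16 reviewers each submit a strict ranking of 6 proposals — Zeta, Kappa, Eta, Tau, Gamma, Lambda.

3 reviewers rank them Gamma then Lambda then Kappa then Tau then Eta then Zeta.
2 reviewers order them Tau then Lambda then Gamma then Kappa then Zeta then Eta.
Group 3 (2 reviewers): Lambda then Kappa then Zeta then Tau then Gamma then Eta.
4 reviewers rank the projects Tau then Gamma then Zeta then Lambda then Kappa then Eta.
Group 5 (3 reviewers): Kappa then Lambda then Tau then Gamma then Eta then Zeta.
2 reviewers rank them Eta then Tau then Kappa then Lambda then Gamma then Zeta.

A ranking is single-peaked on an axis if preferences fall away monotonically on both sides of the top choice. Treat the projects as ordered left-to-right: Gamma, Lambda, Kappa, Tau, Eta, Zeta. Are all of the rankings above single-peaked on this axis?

no

Axis positions: Gamma=1, Lambda=2, Kappa=3, Tau=4, Eta=5, Zeta=6.
Group 1 (peak Gamma at position 1): ranking walks positions 1-2-3-4-5-6, expanding outward from the peak — single-peaked.
Group 2: ranking walks positions 4-2-1-3-6-5; Lambda is ranked above Kappa even though Kappa lies between Lambda and the peak Tau on the axis — preferences dip and rise again. Not single-peaked.
Group 3: ranking walks positions 2-3-6-4-1-5; Zeta is ranked above Tau even though Tau lies between Zeta and the peak Lambda on the axis — preferences dip and rise again. Not single-peaked.
Group 4: ranking walks positions 4-1-6-2-3-5; Gamma is ranked above Kappa even though Kappa lies between Gamma and the peak Tau on the axis — preferences dip and rise again. Not single-peaked.
Group 5 (peak Kappa at position 3): ranking walks positions 3-2-4-1-5-6, expanding outward from the peak — single-peaked.
Group 6 (peak Eta at position 5): ranking walks positions 5-4-3-2-1-6, expanding outward from the peak — single-peaked.
Group 2 violates single-peakedness, so the profile is not single-peaked on this axis.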